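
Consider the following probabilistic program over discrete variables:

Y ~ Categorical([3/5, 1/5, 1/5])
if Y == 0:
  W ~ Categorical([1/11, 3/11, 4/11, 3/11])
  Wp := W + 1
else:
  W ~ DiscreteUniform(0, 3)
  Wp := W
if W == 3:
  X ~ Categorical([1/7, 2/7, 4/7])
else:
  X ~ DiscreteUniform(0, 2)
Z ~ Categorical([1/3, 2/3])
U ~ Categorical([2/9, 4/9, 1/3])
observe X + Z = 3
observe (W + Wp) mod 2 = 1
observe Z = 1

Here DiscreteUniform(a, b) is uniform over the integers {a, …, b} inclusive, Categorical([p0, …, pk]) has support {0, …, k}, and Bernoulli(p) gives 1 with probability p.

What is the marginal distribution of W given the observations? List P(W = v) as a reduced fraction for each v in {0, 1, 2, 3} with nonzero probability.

P(W=0) = 7/92, P(W=1) = 21/92, P(W=2) = 7/23, P(W=3) = 9/23

Enumerate traces; 12 have nonzero weight after conditioning:
  (Y=0, W=0, X=2, Z=1, U=0) weight 4/1485
  (Y=0, W=0, X=2, Z=1, U=1) weight 8/1485
  (Y=0, W=0, X=2, Z=1, U=2) weight 2/495
  (Y=0, W=1, X=2, Z=1, U=0) weight 4/495
  (Y=0, W=1, X=2, Z=1, U=1) weight 8/495
  (Y=0, W=1, X=2, Z=1, U=2) weight 2/165
  (Y=0, W=2, X=2, Z=1, U=0) weight 16/1485
  (Y=0, W=2, X=2, Z=1, U=1) weight 32/1485
  (Y=0, W=3, X=2, Z=1, U=0) weight 16/1155
  … 3 more
Group by W:
  weight(W=0) = 2/165
  weight(W=1) = 2/55
  weight(W=2) = 8/165
  weight(W=3) = 24/385
Total weight = 2/165 + 2/55 + 8/165 + 24/385 = 184/1155
P(W=0 | obs) = 2/165 / 184/1155 = 7/92
P(W=1 | obs) = 2/55 / 184/1155 = 21/92
P(W=2 | obs) = 8/165 / 184/1155 = 7/23
P(W=3 | obs) = 24/385 / 184/1155 = 9/23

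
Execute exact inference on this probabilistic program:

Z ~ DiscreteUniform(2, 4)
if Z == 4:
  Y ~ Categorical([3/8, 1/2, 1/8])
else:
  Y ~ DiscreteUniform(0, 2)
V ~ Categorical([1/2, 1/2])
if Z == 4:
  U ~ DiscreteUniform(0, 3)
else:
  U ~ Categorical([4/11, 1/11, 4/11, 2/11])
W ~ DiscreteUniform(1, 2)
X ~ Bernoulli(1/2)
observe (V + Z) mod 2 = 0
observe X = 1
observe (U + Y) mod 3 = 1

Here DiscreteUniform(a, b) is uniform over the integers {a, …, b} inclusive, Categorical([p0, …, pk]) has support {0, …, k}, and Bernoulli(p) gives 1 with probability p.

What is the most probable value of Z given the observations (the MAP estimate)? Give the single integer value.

argmax_v P(Z = v | obs) = 4

Enumerate traces; 24 have nonzero weight after conditioning:
  (Z=2, Y=0, V=0, U=1, W=1, X=1) weight 1/792
  (Z=2, Y=0, V=0, U=1, W=2, X=1) weight 1/792
  (Z=2, Y=1, V=0, U=0, W=1, X=1) weight 1/198
  (Z=2, Y=1, V=0, U=0, W=2, X=1) weight 1/198
  (Z=2, Y=1, V=0, U=3, W=1, X=1) weight 1/396
  (Z=2, Y=1, V=0, U=3, W=2, X=1) weight 1/396
  (Z=2, Y=2, V=0, U=2, W=1, X=1) weight 1/198
  (Z=2, Y=2, V=0, U=2, W=2, X=1) weight 1/198
  (Z=3, Y=0, V=1, U=1, W=1, X=1) weight 1/792
  (Z=4, Y=0, V=0, U=1, W=1, X=1) weight 1/256
  … 14 more
Group by Z:
  weight(Z=2) = 1/36
  weight(Z=3) = 1/36
  weight(Z=4) = 1/32
Total weight = 1/36 + 1/36 + 1/32 = 25/288
P(Z=2 | obs) = 1/36 / 25/288 = 8/25
P(Z=3 | obs) = 1/36 / 25/288 = 8/25
P(Z=4 | obs) = 1/32 / 25/288 = 9/25
argmax = 4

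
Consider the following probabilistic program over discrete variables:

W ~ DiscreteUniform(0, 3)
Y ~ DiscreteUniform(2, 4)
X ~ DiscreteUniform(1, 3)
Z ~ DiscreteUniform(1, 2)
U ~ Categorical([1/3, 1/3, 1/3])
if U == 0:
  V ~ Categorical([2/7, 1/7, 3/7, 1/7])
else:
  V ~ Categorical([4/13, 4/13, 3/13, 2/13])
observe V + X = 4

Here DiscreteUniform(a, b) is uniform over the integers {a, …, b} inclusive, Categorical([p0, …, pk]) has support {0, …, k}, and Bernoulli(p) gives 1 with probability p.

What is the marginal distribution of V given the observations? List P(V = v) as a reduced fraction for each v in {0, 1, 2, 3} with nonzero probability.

P(V=1) = 69/191, P(V=2) = 81/191, P(V=3) = 41/191

Enumerate traces; 216 have nonzero weight after conditioning:
  (W=0, Y=2, X=1, Z=1, U=0, V=3) weight 1/1512
  (W=0, Y=2, X=1, Z=1, U=1, V=3) weight 1/1404
  (W=0, Y=2, X=1, Z=1, U=2, V=3) weight 1/1404
  (W=0, Y=2, X=1, Z=2, U=0, V=3) weight 1/1512
  (W=0, Y=2, X=1, Z=2, U=1, V=3) weight 1/1404
  (W=0, Y=2, X=1, Z=2, U=2, V=3) weight 1/1404
  (W=0, Y=2, X=2, Z=1, U=0, V=2) weight 1/504
  (W=0, Y=2, X=2, Z=1, U=1, V=2) weight 1/936
  (W=0, Y=2, X=3, Z=1, U=0, V=1) weight 1/1512
  … 207 more
Group by V:
  weight(V=1) = 23/273
  weight(V=2) = 9/91
  weight(V=3) = 41/819
Total weight = 23/273 + 9/91 + 41/819 = 191/819
P(V=1 | obs) = 23/273 / 191/819 = 69/191
P(V=2 | obs) = 9/91 / 191/819 = 81/191
P(V=3 | obs) = 41/819 / 191/819 = 41/191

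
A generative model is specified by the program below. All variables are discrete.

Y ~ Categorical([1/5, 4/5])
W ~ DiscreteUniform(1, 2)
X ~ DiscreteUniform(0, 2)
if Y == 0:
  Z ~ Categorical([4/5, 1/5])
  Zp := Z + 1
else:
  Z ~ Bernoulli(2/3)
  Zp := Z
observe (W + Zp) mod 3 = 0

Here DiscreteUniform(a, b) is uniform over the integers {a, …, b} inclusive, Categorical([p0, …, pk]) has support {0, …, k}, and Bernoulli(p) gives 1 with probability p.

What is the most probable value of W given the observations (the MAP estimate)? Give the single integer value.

Enumerate traces; 9 have nonzero weight after conditioning:
  (Y=0, W=1, X=0, Z=1) weight 1/150
  (Y=0, W=1, X=1, Z=1) weight 1/150
  (Y=0, W=1, X=2, Z=1) weight 1/150
  (Y=0, W=2, X=0, Z=0) weight 2/75
  (Y=0, W=2, X=1, Z=0) weight 2/75
  (Y=0, W=2, X=2, Z=0) weight 2/75
  (Y=1, W=2, X=0, Z=1) weight 4/45
  (Y=1, W=2, X=1, Z=1) weight 4/45
  … 1 more
Group by W:
  weight(W=1) = 1/50
  weight(W=2) = 26/75
Total weight = 1/50 + 26/75 = 11/30
P(W=1 | obs) = 1/50 / 11/30 = 3/55
P(W=2 | obs) = 26/75 / 11/30 = 52/55
argmax = 2

argmax_v P(W = v | obs) = 2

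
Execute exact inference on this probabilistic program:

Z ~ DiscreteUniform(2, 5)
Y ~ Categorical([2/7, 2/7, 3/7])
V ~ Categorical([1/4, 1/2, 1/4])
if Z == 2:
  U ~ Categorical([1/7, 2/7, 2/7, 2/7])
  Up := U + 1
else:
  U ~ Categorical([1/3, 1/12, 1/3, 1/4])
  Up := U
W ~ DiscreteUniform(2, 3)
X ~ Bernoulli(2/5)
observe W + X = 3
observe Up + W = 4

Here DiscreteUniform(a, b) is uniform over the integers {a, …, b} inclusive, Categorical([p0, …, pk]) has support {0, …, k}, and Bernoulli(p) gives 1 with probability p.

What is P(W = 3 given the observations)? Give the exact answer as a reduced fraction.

Enumerate traces; 72 have nonzero weight after conditioning:
  (Z=2, Y=0, V=0, U=0, W=3, X=0) weight 3/3920
  (Z=2, Y=0, V=0, U=1, W=2, X=1) weight 1/980
  (Z=2, Y=0, V=1, U=0, W=3, X=0) weight 3/1960
  (Z=2, Y=0, V=1, U=1, W=2, X=1) weight 1/490
  (Z=2, Y=0, V=2, U=0, W=3, X=0) weight 3/3920
  (Z=2, Y=0, V=2, U=1, W=2, X=1) weight 1/980
  (Z=2, Y=1, V=0, U=0, W=3, X=0) weight 3/3920
  (Z=2, Y=1, V=0, U=1, W=2, X=1) weight 1/980
  … 64 more
Group by W:
  weight(W=2) = 9/140
  weight(W=3) = 33/1120
Total weight = 9/140 + 33/1120 = 3/32
P(W=2 | obs) = 9/140 / 3/32 = 24/35
P(W=3 | obs) = 33/1120 / 3/32 = 11/35

P(W = 3 | obs) = 11/35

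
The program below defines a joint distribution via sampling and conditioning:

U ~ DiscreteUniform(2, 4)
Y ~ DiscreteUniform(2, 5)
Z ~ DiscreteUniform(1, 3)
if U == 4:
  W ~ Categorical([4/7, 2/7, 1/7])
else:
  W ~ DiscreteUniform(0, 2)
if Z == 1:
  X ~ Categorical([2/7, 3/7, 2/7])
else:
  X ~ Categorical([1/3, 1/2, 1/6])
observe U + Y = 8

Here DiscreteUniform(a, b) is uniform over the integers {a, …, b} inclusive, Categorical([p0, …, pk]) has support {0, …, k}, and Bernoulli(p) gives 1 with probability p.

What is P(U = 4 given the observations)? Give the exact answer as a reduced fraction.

P(U = 4 | obs) = 1/2

Enumerate traces; 54 have nonzero weight after conditioning:
  (U=3, Y=5, Z=1, W=0, X=0) weight 1/378
  (U=3, Y=5, Z=1, W=0, X=1) weight 1/252
  (U=3, Y=5, Z=1, W=0, X=2) weight 1/378
  (U=3, Y=5, Z=1, W=1, X=0) weight 1/378
  (U=3, Y=5, Z=1, W=1, X=1) weight 1/252
  (U=3, Y=5, Z=1, W=1, X=2) weight 1/378
  (U=3, Y=5, Z=1, W=2, X=0) weight 1/378
  (U=3, Y=5, Z=1, W=2, X=1) weight 1/252
  (U=4, Y=4, Z=1, W=0, X=0) weight 2/441
  … 45 more
Group by U:
  weight(U=3) = 1/12
  weight(U=4) = 1/12
Total weight = 1/12 + 1/12 = 1/6
P(U=3 | obs) = 1/12 / 1/6 = 1/2
P(U=4 | obs) = 1/12 / 1/6 = 1/2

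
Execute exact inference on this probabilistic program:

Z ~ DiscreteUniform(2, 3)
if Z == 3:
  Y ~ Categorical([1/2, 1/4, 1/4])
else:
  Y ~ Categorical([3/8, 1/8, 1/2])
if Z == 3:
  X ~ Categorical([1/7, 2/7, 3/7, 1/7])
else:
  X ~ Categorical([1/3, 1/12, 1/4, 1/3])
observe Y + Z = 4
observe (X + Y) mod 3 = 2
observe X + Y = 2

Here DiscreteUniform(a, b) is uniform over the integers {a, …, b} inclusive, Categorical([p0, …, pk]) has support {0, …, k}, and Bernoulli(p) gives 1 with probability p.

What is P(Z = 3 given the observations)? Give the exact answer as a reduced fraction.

P(Z = 3 | obs) = 3/10

Enumerate traces; 2 have nonzero weight after conditioning:
  (Z=2, Y=2, X=0) weight 1/12
  (Z=3, Y=1, X=1) weight 1/28
Group by Z:
  weight(Z=2) = 1/12
  weight(Z=3) = 1/28
Total weight = 1/12 + 1/28 = 5/42
P(Z=2 | obs) = 1/12 / 5/42 = 7/10
P(Z=3 | obs) = 1/28 / 5/42 = 3/10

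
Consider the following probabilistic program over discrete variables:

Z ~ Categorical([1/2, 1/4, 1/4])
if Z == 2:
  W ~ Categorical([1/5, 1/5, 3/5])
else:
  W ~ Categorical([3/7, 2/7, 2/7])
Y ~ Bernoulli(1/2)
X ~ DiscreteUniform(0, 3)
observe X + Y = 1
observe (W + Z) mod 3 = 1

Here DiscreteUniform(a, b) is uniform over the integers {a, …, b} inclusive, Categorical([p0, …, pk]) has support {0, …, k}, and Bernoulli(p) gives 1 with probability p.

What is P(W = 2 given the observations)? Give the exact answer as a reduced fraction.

Enumerate traces; 6 have nonzero weight after conditioning:
  (Z=0, W=1, Y=0, X=1) weight 1/56
  (Z=0, W=1, Y=1, X=0) weight 1/56
  (Z=1, W=0, Y=0, X=1) weight 3/224
  (Z=1, W=0, Y=1, X=0) weight 3/224
  (Z=2, W=2, Y=0, X=1) weight 3/160
  (Z=2, W=2, Y=1, X=0) weight 3/160
Group by W:
  weight(W=0) = 3/112
  weight(W=1) = 1/28
  weight(W=2) = 3/80
Total weight = 3/112 + 1/28 + 3/80 = 1/10
P(W=0 | obs) = 3/112 / 1/10 = 15/56
P(W=1 | obs) = 1/28 / 1/10 = 5/14
P(W=2 | obs) = 3/80 / 1/10 = 3/8

P(W = 2 | obs) = 3/8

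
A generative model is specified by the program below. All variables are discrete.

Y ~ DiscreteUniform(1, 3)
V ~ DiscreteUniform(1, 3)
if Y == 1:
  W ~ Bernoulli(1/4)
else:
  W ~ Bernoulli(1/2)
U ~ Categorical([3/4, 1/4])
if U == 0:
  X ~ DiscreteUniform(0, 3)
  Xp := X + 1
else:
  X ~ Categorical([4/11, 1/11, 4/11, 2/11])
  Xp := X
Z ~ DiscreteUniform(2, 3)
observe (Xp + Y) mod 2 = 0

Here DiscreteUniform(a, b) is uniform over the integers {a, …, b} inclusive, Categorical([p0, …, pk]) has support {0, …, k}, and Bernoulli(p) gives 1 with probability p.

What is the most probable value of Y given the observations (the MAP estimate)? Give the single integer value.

Enumerate traces; 144 have nonzero weight after conditioning:
  (Y=1, V=1, W=0, U=0, X=0, Z=2) weight 1/128
  (Y=1, V=1, W=0, U=0, X=0, Z=3) weight 1/128
  (Y=1, V=1, W=0, U=0, X=2, Z=2) weight 1/128
  (Y=1, V=1, W=0, U=0, X=2, Z=3) weight 1/128
  (Y=1, V=1, W=0, U=1, X=1, Z=2) weight 1/1056
  (Y=1, V=1, W=0, U=1, X=1, Z=3) weight 1/1056
  (Y=1, V=1, W=0, U=1, X=3, Z=2) weight 1/528
  (Y=1, V=1, W=0, U=1, X=3, Z=3) weight 1/528
  (Y=2, V=1, W=0, U=0, X=1, Z=2) weight 1/192
  (Y=3, V=1, W=0, U=0, X=0, Z=2) weight 1/192
  … 134 more
Group by Y:
  weight(Y=1) = 13/88
  weight(Y=2) = 49/264
  weight(Y=3) = 13/88
Total weight = 13/88 + 49/264 + 13/88 = 127/264
P(Y=1 | obs) = 13/88 / 127/264 = 39/127
P(Y=2 | obs) = 49/264 / 127/264 = 49/127
P(Y=3 | obs) = 13/88 / 127/264 = 39/127
argmax = 2

argmax_v P(Y = v | obs) = 2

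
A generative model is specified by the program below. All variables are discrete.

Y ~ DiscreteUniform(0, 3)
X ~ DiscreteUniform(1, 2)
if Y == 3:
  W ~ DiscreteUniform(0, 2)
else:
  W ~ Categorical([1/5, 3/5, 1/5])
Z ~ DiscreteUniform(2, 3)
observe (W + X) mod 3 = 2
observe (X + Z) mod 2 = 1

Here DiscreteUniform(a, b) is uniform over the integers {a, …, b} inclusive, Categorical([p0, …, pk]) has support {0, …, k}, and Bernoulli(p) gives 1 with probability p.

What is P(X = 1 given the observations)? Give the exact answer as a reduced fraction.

Enumerate traces; 8 have nonzero weight after conditioning:
  (Y=0, X=1, W=1, Z=2) weight 3/80
  (Y=0, X=2, W=0, Z=3) weight 1/80
  (Y=1, X=1, W=1, Z=2) weight 3/80
  (Y=1, X=2, W=0, Z=3) weight 1/80
  (Y=2, X=1, W=1, Z=2) weight 3/80
  (Y=2, X=2, W=0, Z=3) weight 1/80
  (Y=3, X=1, W=1, Z=2) weight 1/48
  (Y=3, X=2, W=0, Z=3) weight 1/48
Group by X:
  weight(X=1) = 2/15
  weight(X=2) = 7/120
Total weight = 2/15 + 7/120 = 23/120
P(X=1 | obs) = 2/15 / 23/120 = 16/23
P(X=2 | obs) = 7/120 / 23/120 = 7/23

P(X = 1 | obs) = 16/23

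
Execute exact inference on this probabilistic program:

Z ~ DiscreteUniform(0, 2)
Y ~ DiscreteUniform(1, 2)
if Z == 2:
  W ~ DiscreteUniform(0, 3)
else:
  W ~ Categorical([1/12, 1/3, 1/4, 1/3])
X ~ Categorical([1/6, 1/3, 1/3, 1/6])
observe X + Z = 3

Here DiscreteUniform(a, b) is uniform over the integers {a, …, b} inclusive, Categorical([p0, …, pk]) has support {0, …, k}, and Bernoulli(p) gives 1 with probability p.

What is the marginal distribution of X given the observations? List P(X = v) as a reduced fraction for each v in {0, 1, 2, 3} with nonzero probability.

Enumerate traces; 24 have nonzero weight after conditioning:
  (Z=0, Y=1, W=0, X=3) weight 1/432
  (Z=0, Y=1, W=1, X=3) weight 1/108
  (Z=0, Y=1, W=2, X=3) weight 1/144
  (Z=0, Y=1, W=3, X=3) weight 1/108
  (Z=0, Y=2, W=0, X=3) weight 1/432
  (Z=0, Y=2, W=1, X=3) weight 1/108
  (Z=0, Y=2, W=2, X=3) weight 1/144
  (Z=0, Y=2, W=3, X=3) weight 1/108
  (Z=1, Y=1, W=0, X=2) weight 1/216
  (Z=2, Y=1, W=0, X=1) weight 1/72
  … 14 more
Group by X:
  weight(X=1) = 1/9
  weight(X=2) = 1/9
  weight(X=3) = 1/18
Total weight = 1/9 + 1/9 + 1/18 = 5/18
P(X=1 | obs) = 1/9 / 5/18 = 2/5
P(X=2 | obs) = 1/9 / 5/18 = 2/5
P(X=3 | obs) = 1/18 / 5/18 = 1/5

P(X=1) = 2/5, P(X=2) = 2/5, P(X=3) = 1/5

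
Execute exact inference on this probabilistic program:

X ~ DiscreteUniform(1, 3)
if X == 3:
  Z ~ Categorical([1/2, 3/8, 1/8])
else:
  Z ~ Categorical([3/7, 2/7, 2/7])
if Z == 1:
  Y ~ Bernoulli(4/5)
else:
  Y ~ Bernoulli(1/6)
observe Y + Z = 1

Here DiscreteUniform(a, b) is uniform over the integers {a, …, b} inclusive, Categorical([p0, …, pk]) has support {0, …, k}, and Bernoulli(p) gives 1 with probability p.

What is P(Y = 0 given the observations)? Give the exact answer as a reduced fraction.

P(Y = 0 | obs) = 159/349

Enumerate traces; 6 have nonzero weight after conditioning:
  (X=1, Z=0, Y=1) weight 1/42
  (X=1, Z=1, Y=0) weight 2/105
  (X=2, Z=0, Y=1) weight 1/42
  (X=2, Z=1, Y=0) weight 2/105
  (X=3, Z=0, Y=1) weight 1/36
  (X=3, Z=1, Y=0) weight 1/40
Group by Y:
  weight(Y=0) = 53/840
  weight(Y=1) = 19/252
Total weight = 53/840 + 19/252 = 349/2520
P(Y=0 | obs) = 53/840 / 349/2520 = 159/349
P(Y=1 | obs) = 19/252 / 349/2520 = 190/349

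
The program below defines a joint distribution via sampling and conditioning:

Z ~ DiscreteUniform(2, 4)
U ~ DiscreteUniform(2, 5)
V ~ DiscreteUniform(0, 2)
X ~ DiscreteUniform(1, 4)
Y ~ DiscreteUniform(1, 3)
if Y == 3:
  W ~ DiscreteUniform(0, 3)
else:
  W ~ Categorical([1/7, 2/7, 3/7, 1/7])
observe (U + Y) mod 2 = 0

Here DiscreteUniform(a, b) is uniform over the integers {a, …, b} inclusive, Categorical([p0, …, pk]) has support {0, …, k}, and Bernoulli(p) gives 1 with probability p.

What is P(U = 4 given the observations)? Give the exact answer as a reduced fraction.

P(U = 4 | obs) = 1/6

Enumerate traces; 864 have nonzero weight after conditioning:
  (Z=2, U=2, V=0, X=1, Y=2, W=0) weight 1/3024
  (Z=2, U=2, V=0, X=1, Y=2, W=1) weight 1/1512
  (Z=2, U=2, V=0, X=1, Y=2, W=2) weight 1/1008
  (Z=2, U=2, V=0, X=1, Y=2, W=3) weight 1/3024
  (Z=2, U=2, V=0, X=2, Y=2, W=0) weight 1/3024
  (Z=2, U=2, V=0, X=2, Y=2, W=1) weight 1/1512
  (Z=2, U=2, V=0, X=2, Y=2, W=2) weight 1/1008
  (Z=2, U=2, V=0, X=2, Y=2, W=3) weight 1/3024
  (Z=2, U=3, V=0, X=1, Y=1, W=0) weight 1/3024
  (Z=2, U=4, V=0, X=1, Y=2, W=0) weight 1/3024
  … 854 more
Group by U:
  weight(U=2) = 1/12
  weight(U=3) = 1/6
  weight(U=4) = 1/12
  weight(U=5) = 1/6
Total weight = 1/12 + 1/6 + 1/12 + 1/6 = 1/2
P(U=2 | obs) = 1/12 / 1/2 = 1/6
P(U=3 | obs) = 1/6 / 1/2 = 1/3
P(U=4 | obs) = 1/12 / 1/2 = 1/6
P(U=5 | obs) = 1/6 / 1/2 = 1/3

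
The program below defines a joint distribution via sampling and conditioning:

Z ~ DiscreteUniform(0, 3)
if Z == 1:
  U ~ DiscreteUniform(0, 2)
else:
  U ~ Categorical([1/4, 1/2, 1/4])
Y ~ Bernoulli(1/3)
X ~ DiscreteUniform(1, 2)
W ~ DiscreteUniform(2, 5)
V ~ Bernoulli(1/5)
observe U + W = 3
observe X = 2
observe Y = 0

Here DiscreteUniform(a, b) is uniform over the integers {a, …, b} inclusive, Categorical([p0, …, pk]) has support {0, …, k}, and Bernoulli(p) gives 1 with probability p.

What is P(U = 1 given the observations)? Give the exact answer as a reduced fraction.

Enumerate traces; 16 have nonzero weight after conditioning:
  (Z=0, U=0, Y=0, X=2, W=3, V=0) weight 1/240
  (Z=0, U=0, Y=0, X=2, W=3, V=1) weight 1/960
  (Z=0, U=1, Y=0, X=2, W=2, V=0) weight 1/120
  (Z=0, U=1, Y=0, X=2, W=2, V=1) weight 1/480
  (Z=1, U=0, Y=0, X=2, W=3, V=0) weight 1/180
  (Z=1, U=0, Y=0, X=2, W=3, V=1) weight 1/720
  (Z=1, U=1, Y=0, X=2, W=2, V=0) weight 1/180
  (Z=1, U=1, Y=0, X=2, W=2, V=1) weight 1/720
  … 8 more
Group by U:
  weight(U=0) = 13/576
  weight(U=1) = 11/288
Total weight = 13/576 + 11/288 = 35/576
P(U=0 | obs) = 13/576 / 35/576 = 13/35
P(U=1 | obs) = 11/288 / 35/576 = 22/35

P(U = 1 | obs) = 22/35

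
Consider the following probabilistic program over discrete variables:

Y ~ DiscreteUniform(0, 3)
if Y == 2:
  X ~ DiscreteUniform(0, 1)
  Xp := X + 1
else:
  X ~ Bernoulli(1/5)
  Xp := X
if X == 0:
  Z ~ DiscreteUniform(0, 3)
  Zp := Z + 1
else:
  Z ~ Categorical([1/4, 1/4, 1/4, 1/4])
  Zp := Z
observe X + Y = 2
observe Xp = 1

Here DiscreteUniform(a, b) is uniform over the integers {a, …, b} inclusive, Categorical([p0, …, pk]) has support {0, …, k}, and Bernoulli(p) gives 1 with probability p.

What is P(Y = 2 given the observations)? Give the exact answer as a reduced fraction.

Enumerate traces; 8 have nonzero weight after conditioning:
  (Y=1, X=1, Z=0) weight 1/80
  (Y=1, X=1, Z=1) weight 1/80
  (Y=1, X=1, Z=2) weight 1/80
  (Y=1, X=1, Z=3) weight 1/80
  (Y=2, X=0, Z=0) weight 1/32
  (Y=2, X=0, Z=1) weight 1/32
  (Y=2, X=0, Z=2) weight 1/32
  (Y=2, X=0, Z=3) weight 1/32
Group by Y:
  weight(Y=1) = 1/20
  weight(Y=2) = 1/8
Total weight = 1/20 + 1/8 = 7/40
P(Y=1 | obs) = 1/20 / 7/40 = 2/7
P(Y=2 | obs) = 1/8 / 7/40 = 5/7

P(Y = 2 | obs) = 5/7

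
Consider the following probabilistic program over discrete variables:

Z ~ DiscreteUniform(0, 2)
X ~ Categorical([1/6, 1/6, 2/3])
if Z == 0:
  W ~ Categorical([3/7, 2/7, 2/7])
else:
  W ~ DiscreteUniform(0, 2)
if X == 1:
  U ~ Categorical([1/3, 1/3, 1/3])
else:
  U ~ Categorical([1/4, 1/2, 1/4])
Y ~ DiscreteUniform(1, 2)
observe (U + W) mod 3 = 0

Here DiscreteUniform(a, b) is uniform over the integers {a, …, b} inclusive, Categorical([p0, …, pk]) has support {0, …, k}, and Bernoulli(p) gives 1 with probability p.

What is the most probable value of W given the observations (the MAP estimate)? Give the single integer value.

argmax_v P(W = v | obs) = 2

Enumerate traces; 54 have nonzero weight after conditioning:
  (Z=0, X=0, W=0, U=0, Y=1) weight 1/336
  (Z=0, X=0, W=0, U=0, Y=2) weight 1/336
  (Z=0, X=0, W=1, U=2, Y=1) weight 1/504
  (Z=0, X=0, W=1, U=2, Y=2) weight 1/504
  (Z=0, X=0, W=2, U=1, Y=1) weight 1/252
  (Z=0, X=0, W=2, U=1, Y=2) weight 1/252
  (Z=0, X=1, W=0, U=0, Y=1) weight 1/252
  (Z=0, X=1, W=0, U=0, Y=2) weight 1/252
  … 46 more
Group by W:
  weight(W=0) = 437/4536
  weight(W=1) = 95/1134
  weight(W=2) = 85/567
Total weight = 437/4536 + 95/1134 + 85/567 = 499/1512
P(W=0 | obs) = 437/4536 / 499/1512 = 437/1497
P(W=1 | obs) = 95/1134 / 499/1512 = 380/1497
P(W=2 | obs) = 85/567 / 499/1512 = 680/1497
argmax = 2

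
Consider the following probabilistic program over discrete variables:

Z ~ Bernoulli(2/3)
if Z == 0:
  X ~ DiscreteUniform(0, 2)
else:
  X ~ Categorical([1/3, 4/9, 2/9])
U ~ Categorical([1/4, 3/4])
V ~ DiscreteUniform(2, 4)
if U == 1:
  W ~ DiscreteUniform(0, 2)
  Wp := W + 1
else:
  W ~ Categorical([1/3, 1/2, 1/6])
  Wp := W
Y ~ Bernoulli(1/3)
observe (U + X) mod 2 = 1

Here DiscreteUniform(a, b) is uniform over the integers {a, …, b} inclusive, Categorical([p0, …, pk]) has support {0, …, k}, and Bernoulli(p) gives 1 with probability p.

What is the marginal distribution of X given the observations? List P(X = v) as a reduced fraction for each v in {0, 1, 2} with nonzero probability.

Enumerate traces; 108 have nonzero weight after conditioning:
  (Z=0, X=0, U=1, V=2, W=0, Y=0) weight 1/162
  (Z=0, X=0, U=1, V=2, W=0, Y=1) weight 1/324
  (Z=0, X=0, U=1, V=2, W=1, Y=0) weight 1/162
  (Z=0, X=0, U=1, V=2, W=1, Y=1) weight 1/324
  (Z=0, X=0, U=1, V=2, W=2, Y=0) weight 1/162
  (Z=0, X=0, U=1, V=2, W=2, Y=1) weight 1/324
  (Z=0, X=0, U=1, V=3, W=0, Y=0) weight 1/162
  (Z=0, X=0, U=1, V=3, W=0, Y=1) weight 1/324
  (Z=0, X=1, U=0, V=2, W=0, Y=0) weight 1/486
  (Z=0, X=2, U=1, V=2, W=0, Y=0) weight 1/162
  … 98 more
Group by X:
  weight(X=0) = 1/4
  weight(X=1) = 11/108
  weight(X=2) = 7/36
Total weight = 1/4 + 11/108 + 7/36 = 59/108
P(X=0 | obs) = 1/4 / 59/108 = 27/59
P(X=1 | obs) = 11/108 / 59/108 = 11/59
P(X=2 | obs) = 7/36 / 59/108 = 21/59

P(X=0) = 27/59, P(X=1) = 11/59, P(X=2) = 21/59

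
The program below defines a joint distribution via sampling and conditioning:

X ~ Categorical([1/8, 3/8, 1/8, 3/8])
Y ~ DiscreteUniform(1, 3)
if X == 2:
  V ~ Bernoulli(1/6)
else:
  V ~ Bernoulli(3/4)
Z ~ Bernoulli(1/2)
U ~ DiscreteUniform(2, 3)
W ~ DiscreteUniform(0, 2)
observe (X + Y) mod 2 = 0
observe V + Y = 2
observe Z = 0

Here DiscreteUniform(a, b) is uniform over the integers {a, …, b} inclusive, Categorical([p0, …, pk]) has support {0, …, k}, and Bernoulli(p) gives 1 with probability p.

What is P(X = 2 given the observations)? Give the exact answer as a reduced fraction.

Enumerate traces; 24 have nonzero weight after conditioning:
  (X=0, Y=2, V=0, Z=0, U=2, W=0) weight 1/1152
  (X=0, Y=2, V=0, Z=0, U=2, W=1) weight 1/1152
  (X=0, Y=2, V=0, Z=0, U=2, W=2) weight 1/1152
  (X=0, Y=2, V=0, Z=0, U=3, W=0) weight 1/1152
  (X=0, Y=2, V=0, Z=0, U=3, W=1) weight 1/1152
  (X=0, Y=2, V=0, Z=0, U=3, W=2) weight 1/1152
  (X=1, Y=1, V=1, Z=0, U=2, W=0) weight 1/128
  (X=1, Y=1, V=1, Z=0, U=2, W=1) weight 1/128
  (X=2, Y=2, V=0, Z=0, U=2, W=0) weight 5/1728
  (X=3, Y=1, V=1, Z=0, U=2, W=0) weight 1/128
  … 14 more
Group by X:
  weight(X=0) = 1/192
  weight(X=1) = 3/64
  weight(X=2) = 5/288
  weight(X=3) = 3/64
Total weight = 1/192 + 3/64 + 5/288 + 3/64 = 67/576
P(X=0 | obs) = 1/192 / 67/576 = 3/67
P(X=1 | obs) = 3/64 / 67/576 = 27/67
P(X=2 | obs) = 5/288 / 67/576 = 10/67
P(X=3 | obs) = 3/64 / 67/576 = 27/67

P(X = 2 | obs) = 10/67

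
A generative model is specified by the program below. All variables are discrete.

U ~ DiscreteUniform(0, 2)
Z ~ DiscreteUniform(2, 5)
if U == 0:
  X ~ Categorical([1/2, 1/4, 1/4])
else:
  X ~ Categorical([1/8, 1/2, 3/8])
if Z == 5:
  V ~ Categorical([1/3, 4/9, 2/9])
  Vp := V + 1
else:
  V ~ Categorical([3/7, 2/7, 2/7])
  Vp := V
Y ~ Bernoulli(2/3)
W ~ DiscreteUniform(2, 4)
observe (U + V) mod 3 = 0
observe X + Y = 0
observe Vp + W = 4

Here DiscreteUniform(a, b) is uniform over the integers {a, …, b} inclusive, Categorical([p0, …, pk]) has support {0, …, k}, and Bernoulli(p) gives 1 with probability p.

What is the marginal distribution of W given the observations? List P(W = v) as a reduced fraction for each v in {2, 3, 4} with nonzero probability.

Enumerate traces; 11 have nonzero weight after conditioning:
  (U=0, Z=2, X=0, V=0, Y=0, W=4) weight 1/504
  (U=0, Z=3, X=0, V=0, Y=0, W=4) weight 1/504
  (U=0, Z=4, X=0, V=0, Y=0, W=4) weight 1/504
  (U=0, Z=5, X=0, V=0, Y=0, W=3) weight 1/648
  (U=1, Z=2, X=0, V=2, Y=0, W=2) weight 1/3024
  (U=1, Z=3, X=0, V=2, Y=0, W=2) weight 1/3024
  (U=1, Z=4, X=0, V=2, Y=0, W=2) weight 1/3024
  (U=2, Z=2, X=0, V=1, Y=0, W=3) weight 1/3024
  … 3 more
Group by W:
  weight(W=2) = 41/27216
  weight(W=3) = 23/9072
  weight(W=4) = 1/168
Total weight = 41/27216 + 23/9072 + 1/168 = 17/1701
P(W=2 | obs) = 41/27216 / 17/1701 = 41/272
P(W=3 | obs) = 23/9072 / 17/1701 = 69/272
P(W=4 | obs) = 1/168 / 17/1701 = 81/136

P(W=2) = 41/272, P(W=3) = 69/272, P(W=4) = 81/136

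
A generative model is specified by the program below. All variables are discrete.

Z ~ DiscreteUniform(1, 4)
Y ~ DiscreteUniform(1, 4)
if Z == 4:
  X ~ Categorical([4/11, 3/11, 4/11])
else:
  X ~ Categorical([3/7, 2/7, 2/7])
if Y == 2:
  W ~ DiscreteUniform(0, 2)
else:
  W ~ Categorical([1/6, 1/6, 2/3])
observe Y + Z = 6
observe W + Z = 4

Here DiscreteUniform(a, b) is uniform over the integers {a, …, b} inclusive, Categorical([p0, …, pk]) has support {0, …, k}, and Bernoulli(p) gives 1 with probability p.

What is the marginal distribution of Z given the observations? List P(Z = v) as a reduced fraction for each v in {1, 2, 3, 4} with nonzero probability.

Enumerate traces; 9 have nonzero weight after conditioning:
  (Z=2, Y=4, X=0, W=2) weight 1/56
  (Z=2, Y=4, X=1, W=2) weight 1/84
  (Z=2, Y=4, X=2, W=2) weight 1/84
  (Z=3, Y=3, X=0, W=1) weight 1/224
  (Z=3, Y=3, X=1, W=1) weight 1/336
  (Z=3, Y=3, X=2, W=1) weight 1/336
  (Z=4, Y=2, X=0, W=0) weight 1/132
  (Z=4, Y=2, X=1, W=0) weight 1/176
  … 1 more
Group by Z:
  weight(Z=2) = 1/24
  weight(Z=3) = 1/96
  weight(Z=4) = 1/48
Total weight = 1/24 + 1/96 + 1/48 = 7/96
P(Z=2 | obs) = 1/24 / 7/96 = 4/7
P(Z=3 | obs) = 1/96 / 7/96 = 1/7
P(Z=4 | obs) = 1/48 / 7/96 = 2/7

P(Z=2) = 4/7, P(Z=3) = 1/7, P(Z=4) = 2/7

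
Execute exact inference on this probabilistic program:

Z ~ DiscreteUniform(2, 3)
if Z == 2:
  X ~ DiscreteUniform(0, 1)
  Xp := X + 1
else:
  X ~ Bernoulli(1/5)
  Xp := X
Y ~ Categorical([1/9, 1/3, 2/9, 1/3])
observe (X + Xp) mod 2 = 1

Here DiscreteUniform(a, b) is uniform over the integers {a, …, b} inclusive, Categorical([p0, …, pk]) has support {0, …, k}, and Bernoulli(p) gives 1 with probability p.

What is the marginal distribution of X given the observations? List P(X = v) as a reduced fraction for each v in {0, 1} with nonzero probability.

Enumerate traces; 8 have nonzero weight after conditioning:
  (Z=2, X=0, Y=0) weight 1/36
  (Z=2, X=0, Y=1) weight 1/12
  (Z=2, X=0, Y=2) weight 1/18
  (Z=2, X=0, Y=3) weight 1/12
  (Z=2, X=1, Y=0) weight 1/36
  (Z=2, X=1, Y=1) weight 1/12
  (Z=2, X=1, Y=2) weight 1/18
  (Z=2, X=1, Y=3) weight 1/12
Group by X:
  weight(X=0) = 1/4
  weight(X=1) = 1/4
Total weight = 1/4 + 1/4 = 1/2
P(X=0 | obs) = 1/4 / 1/2 = 1/2
P(X=1 | obs) = 1/4 / 1/2 = 1/2

P(X=0) = 1/2, P(X=1) = 1/2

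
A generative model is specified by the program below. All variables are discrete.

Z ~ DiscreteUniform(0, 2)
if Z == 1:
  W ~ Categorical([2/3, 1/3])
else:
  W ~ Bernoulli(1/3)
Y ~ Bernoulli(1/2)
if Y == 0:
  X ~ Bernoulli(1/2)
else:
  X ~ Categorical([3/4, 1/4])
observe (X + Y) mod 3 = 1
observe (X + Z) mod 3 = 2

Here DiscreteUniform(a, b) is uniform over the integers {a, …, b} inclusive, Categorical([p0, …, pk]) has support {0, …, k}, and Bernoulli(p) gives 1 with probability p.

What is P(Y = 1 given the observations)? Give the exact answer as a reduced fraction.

Enumerate traces; 4 have nonzero weight after conditioning:
  (Z=1, W=0, Y=0, X=1) weight 1/18
  (Z=1, W=1, Y=0, X=1) weight 1/36
  (Z=2, W=0, Y=1, X=0) weight 1/12
  (Z=2, W=1, Y=1, X=0) weight 1/24
Group by Y:
  weight(Y=0) = 1/12
  weight(Y=1) = 1/8
Total weight = 1/12 + 1/8 = 5/24
P(Y=0 | obs) = 1/12 / 5/24 = 2/5
P(Y=1 | obs) = 1/8 / 5/24 = 3/5

P(Y = 1 | obs) = 3/5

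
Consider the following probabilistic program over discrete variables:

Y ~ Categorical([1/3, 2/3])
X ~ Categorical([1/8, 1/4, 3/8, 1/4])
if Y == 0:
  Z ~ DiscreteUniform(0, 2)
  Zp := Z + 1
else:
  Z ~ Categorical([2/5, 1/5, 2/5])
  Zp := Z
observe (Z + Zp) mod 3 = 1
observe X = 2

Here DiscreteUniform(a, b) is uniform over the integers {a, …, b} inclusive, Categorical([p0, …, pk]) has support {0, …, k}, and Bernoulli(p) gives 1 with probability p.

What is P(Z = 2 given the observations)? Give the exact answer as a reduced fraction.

P(Z = 2 | obs) = 12/17

Enumerate traces; 2 have nonzero weight after conditioning:
  (Y=0, X=2, Z=0) weight 1/24
  (Y=1, X=2, Z=2) weight 1/10
Group by Z:
  weight(Z=0) = 1/24
  weight(Z=2) = 1/10
Total weight = 1/24 + 1/10 = 17/120
P(Z=0 | obs) = 1/24 / 17/120 = 5/17
P(Z=2 | obs) = 1/10 / 17/120 = 12/17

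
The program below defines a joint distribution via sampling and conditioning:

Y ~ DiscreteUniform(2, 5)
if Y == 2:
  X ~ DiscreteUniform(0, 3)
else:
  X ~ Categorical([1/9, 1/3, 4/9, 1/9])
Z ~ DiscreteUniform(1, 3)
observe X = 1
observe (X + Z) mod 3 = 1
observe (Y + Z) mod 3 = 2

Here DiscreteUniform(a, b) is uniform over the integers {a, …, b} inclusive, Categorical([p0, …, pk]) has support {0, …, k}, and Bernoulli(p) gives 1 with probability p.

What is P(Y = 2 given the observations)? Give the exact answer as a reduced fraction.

P(Y = 2 | obs) = 3/7

Enumerate traces; 2 have nonzero weight after conditioning:
  (Y=2, X=1, Z=3) weight 1/48
  (Y=5, X=1, Z=3) weight 1/36
Group by Y:
  weight(Y=2) = 1/48
  weight(Y=5) = 1/36
Total weight = 1/48 + 1/36 = 7/144
P(Y=2 | obs) = 1/48 / 7/144 = 3/7
P(Y=5 | obs) = 1/36 / 7/144 = 4/7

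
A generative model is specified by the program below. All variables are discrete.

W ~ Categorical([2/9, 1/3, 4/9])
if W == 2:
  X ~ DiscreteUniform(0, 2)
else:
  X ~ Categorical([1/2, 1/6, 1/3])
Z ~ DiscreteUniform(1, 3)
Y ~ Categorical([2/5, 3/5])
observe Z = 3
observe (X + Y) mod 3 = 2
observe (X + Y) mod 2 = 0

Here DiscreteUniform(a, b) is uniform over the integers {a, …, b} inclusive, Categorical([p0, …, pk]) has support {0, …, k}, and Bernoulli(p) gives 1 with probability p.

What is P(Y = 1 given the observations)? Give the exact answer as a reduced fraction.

Enumerate traces; 6 have nonzero weight after conditioning:
  (W=0, X=1, Z=3, Y=1) weight 1/135
  (W=0, X=2, Z=3, Y=0) weight 4/405
  (W=1, X=1, Z=3, Y=1) weight 1/90
  (W=1, X=2, Z=3, Y=0) weight 2/135
  (W=2, X=1, Z=3, Y=1) weight 4/135
  (W=2, X=2, Z=3, Y=0) weight 8/405
Group by Y:
  weight(Y=0) = 2/45
  weight(Y=1) = 13/270
Total weight = 2/45 + 13/270 = 5/54
P(Y=0 | obs) = 2/45 / 5/54 = 12/25
P(Y=1 | obs) = 13/270 / 5/54 = 13/25

P(Y = 1 | obs) = 13/25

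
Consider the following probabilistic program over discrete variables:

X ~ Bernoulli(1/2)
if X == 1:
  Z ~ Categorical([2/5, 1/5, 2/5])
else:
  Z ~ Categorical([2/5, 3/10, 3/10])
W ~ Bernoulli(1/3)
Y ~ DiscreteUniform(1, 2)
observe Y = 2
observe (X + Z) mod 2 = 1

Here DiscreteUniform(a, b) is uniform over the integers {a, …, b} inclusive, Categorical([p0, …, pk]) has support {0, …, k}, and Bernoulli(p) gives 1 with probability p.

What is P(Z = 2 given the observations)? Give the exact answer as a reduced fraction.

Enumerate traces; 6 have nonzero weight after conditioning:
  (X=0, Z=1, W=0, Y=2) weight 1/20
  (X=0, Z=1, W=1, Y=2) weight 1/40
  (X=1, Z=0, W=0, Y=2) weight 1/15
  (X=1, Z=0, W=1, Y=2) weight 1/30
  (X=1, Z=2, W=0, Y=2) weight 1/15
  (X=1, Z=2, W=1, Y=2) weight 1/30
Group by Z:
  weight(Z=0) = 1/10
  weight(Z=1) = 3/40
  weight(Z=2) = 1/10
Total weight = 1/10 + 3/40 + 1/10 = 11/40
P(Z=0 | obs) = 1/10 / 11/40 = 4/11
P(Z=1 | obs) = 3/40 / 11/40 = 3/11
P(Z=2 | obs) = 1/10 / 11/40 = 4/11

P(Z = 2 | obs) = 4/11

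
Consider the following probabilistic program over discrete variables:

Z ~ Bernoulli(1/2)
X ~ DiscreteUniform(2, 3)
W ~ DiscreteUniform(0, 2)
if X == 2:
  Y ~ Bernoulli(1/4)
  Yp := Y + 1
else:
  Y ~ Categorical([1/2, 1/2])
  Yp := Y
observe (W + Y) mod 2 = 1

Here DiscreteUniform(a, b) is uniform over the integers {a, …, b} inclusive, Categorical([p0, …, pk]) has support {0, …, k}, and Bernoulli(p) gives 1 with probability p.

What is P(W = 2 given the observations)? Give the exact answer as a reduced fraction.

Enumerate traces; 12 have nonzero weight after conditioning:
  (Z=0, X=2, W=0, Y=1) weight 1/48
  (Z=0, X=2, W=1, Y=0) weight 1/16
  (Z=0, X=2, W=2, Y=1) weight 1/48
  (Z=0, X=3, W=0, Y=1) weight 1/24
  (Z=0, X=3, W=1, Y=0) weight 1/24
  (Z=0, X=3, W=2, Y=1) weight 1/24
  (Z=1, X=2, W=0, Y=1) weight 1/48
  (Z=1, X=2, W=1, Y=0) weight 1/16
  … 4 more
Group by W:
  weight(W=0) = 1/8
  weight(W=1) = 5/24
  weight(W=2) = 1/8
Total weight = 1/8 + 5/24 + 1/8 = 11/24
P(W=0 | obs) = 1/8 / 11/24 = 3/11
P(W=1 | obs) = 5/24 / 11/24 = 5/11
P(W=2 | obs) = 1/8 / 11/24 = 3/11

P(W = 2 | obs) = 3/11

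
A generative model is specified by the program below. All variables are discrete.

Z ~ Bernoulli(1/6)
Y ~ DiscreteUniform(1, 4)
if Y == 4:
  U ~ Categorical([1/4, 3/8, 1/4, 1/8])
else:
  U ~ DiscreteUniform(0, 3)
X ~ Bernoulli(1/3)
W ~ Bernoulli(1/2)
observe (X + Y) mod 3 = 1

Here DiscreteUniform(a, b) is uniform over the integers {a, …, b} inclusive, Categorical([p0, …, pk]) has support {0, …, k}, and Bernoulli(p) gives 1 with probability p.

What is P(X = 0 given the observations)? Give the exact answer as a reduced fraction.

Enumerate traces; 48 have nonzero weight after conditioning:
  (Z=0, Y=1, U=0, X=0, W=0) weight 5/288
  (Z=0, Y=1, U=0, X=0, W=1) weight 5/288
  (Z=0, Y=1, U=1, X=0, W=0) weight 5/288
  (Z=0, Y=1, U=1, X=0, W=1) weight 5/288
  (Z=0, Y=1, U=2, X=0, W=0) weight 5/288
  (Z=0, Y=1, U=2, X=0, W=1) weight 5/288
  (Z=0, Y=1, U=3, X=0, W=0) weight 5/288
  (Z=0, Y=1, U=3, X=0, W=1) weight 5/288
  (Z=0, Y=3, U=0, X=1, W=0) weight 5/576
  … 39 more
Group by X:
  weight(X=0) = 1/3
  weight(X=1) = 1/12
Total weight = 1/3 + 1/12 = 5/12
P(X=0 | obs) = 1/3 / 5/12 = 4/5
P(X=1 | obs) = 1/12 / 5/12 = 1/5

P(X = 0 | obs) = 4/5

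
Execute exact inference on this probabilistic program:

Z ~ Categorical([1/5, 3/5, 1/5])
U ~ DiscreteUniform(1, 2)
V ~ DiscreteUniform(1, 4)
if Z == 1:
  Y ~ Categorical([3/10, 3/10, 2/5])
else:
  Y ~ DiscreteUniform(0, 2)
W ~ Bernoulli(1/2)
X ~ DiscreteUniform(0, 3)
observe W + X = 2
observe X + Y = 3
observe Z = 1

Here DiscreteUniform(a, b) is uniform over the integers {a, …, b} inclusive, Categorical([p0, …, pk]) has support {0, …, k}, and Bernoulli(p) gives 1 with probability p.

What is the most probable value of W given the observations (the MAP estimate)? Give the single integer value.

Enumerate traces; 16 have nonzero weight after conditioning:
  (Z=1, U=1, V=1, Y=1, W=0, X=2) weight 9/3200
  (Z=1, U=1, V=1, Y=2, W=1, X=1) weight 3/800
  (Z=1, U=1, V=2, Y=1, W=0, X=2) weight 9/3200
  (Z=1, U=1, V=2, Y=2, W=1, X=1) weight 3/800
  (Z=1, U=1, V=3, Y=1, W=0, X=2) weight 9/3200
  (Z=1, U=1, V=3, Y=2, W=1, X=1) weight 3/800
  (Z=1, U=1, V=4, Y=1, W=0, X=2) weight 9/3200
  (Z=1, U=1, V=4, Y=2, W=1, X=1) weight 3/800
  … 8 more
Group by W:
  weight(W=0) = 9/400
  weight(W=1) = 3/100
Total weight = 9/400 + 3/100 = 21/400
P(W=0 | obs) = 9/400 / 21/400 = 3/7
P(W=1 | obs) = 3/100 / 21/400 = 4/7
argmax = 1

argmax_v P(W = v | obs) = 1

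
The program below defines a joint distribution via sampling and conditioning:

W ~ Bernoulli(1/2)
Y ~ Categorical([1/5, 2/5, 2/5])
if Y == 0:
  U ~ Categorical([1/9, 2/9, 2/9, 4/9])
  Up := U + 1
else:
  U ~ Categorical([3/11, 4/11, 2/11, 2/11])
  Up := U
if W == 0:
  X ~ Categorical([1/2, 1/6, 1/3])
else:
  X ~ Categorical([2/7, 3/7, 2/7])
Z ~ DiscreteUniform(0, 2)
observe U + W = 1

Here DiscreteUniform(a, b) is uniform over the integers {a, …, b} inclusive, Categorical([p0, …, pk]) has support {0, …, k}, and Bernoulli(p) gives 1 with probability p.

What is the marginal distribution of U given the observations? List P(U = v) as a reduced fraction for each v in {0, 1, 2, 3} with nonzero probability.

P(U=0) = 119/285, P(U=1) = 166/285

Enumerate traces; 54 have nonzero weight after conditioning:
  (W=0, Y=0, U=1, X=0, Z=0) weight 1/270
  (W=0, Y=0, U=1, X=0, Z=1) weight 1/270
  (W=0, Y=0, U=1, X=0, Z=2) weight 1/270
  (W=0, Y=0, U=1, X=1, Z=0) weight 1/810
  (W=0, Y=0, U=1, X=1, Z=1) weight 1/810
  (W=0, Y=0, U=1, X=1, Z=2) weight 1/810
  (W=0, Y=0, U=1, X=2, Z=0) weight 1/405
  (W=0, Y=0, U=1, X=2, Z=1) weight 1/405
  (W=1, Y=0, U=0, X=0, Z=0) weight 1/945
  … 45 more
Group by U:
  weight(U=0) = 119/990
  weight(U=1) = 83/495
Total weight = 119/990 + 83/495 = 19/66
P(U=0 | obs) = 119/990 / 19/66 = 119/285
P(U=1 | obs) = 83/495 / 19/66 = 166/285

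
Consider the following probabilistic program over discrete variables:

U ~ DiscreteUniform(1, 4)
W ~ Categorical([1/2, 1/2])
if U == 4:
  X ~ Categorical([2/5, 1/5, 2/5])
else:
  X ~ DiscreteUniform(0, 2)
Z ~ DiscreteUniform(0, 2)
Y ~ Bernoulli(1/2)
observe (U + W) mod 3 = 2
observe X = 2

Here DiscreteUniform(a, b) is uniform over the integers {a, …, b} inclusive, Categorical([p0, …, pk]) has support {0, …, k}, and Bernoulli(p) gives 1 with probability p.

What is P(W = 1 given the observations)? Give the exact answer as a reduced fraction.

P(W = 1 | obs) = 11/16

Enumerate traces; 18 have nonzero weight after conditioning:
  (U=1, W=1, X=2, Z=0, Y=0) weight 1/144
  (U=1, W=1, X=2, Z=0, Y=1) weight 1/144
  (U=1, W=1, X=2, Z=1, Y=0) weight 1/144
  (U=1, W=1, X=2, Z=1, Y=1) weight 1/144
  (U=1, W=1, X=2, Z=2, Y=0) weight 1/144
  (U=1, W=1, X=2, Z=2, Y=1) weight 1/144
  (U=2, W=0, X=2, Z=0, Y=0) weight 1/144
  (U=2, W=0, X=2, Z=0, Y=1) weight 1/144
  … 10 more
Group by W:
  weight(W=0) = 1/24
  weight(W=1) = 11/120
Total weight = 1/24 + 11/120 = 2/15
P(W=0 | obs) = 1/24 / 2/15 = 5/16
P(W=1 | obs) = 11/120 / 2/15 = 11/16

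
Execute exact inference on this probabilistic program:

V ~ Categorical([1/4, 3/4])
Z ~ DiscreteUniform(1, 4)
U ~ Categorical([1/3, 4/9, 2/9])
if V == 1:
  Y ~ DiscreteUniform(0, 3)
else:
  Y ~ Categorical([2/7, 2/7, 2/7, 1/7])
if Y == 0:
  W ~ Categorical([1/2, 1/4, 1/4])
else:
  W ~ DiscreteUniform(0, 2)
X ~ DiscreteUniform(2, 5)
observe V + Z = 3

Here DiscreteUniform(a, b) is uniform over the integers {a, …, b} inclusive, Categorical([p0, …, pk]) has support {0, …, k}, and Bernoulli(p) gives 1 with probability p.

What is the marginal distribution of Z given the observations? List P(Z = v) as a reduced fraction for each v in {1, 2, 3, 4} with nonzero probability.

Enumerate traces; 288 have nonzero weight after conditioning:
  (V=0, Z=3, U=0, Y=0, W=0, X=2) weight 1/1344
  (V=0, Z=3, U=0, Y=0, W=0, X=3) weight 1/1344
  (V=0, Z=3, U=0, Y=0, W=0, X=4) weight 1/1344
  (V=0, Z=3, U=0, Y=0, W=0, X=5) weight 1/1344
  (V=0, Z=3, U=0, Y=0, W=1, X=2) weight 1/2688
  (V=0, Z=3, U=0, Y=0, W=1, X=3) weight 1/2688
  (V=0, Z=3, U=0, Y=0, W=1, X=4) weight 1/2688
  (V=0, Z=3, U=0, Y=0, W=1, X=5) weight 1/2688
  (V=1, Z=2, U=0, Y=0, W=0, X=2) weight 1/512
  … 279 more
Group by Z:
  weight(Z=2) = 3/16
  weight(Z=3) = 1/16
Total weight = 3/16 + 1/16 = 1/4
P(Z=2 | obs) = 3/16 / 1/4 = 3/4
P(Z=3 | obs) = 1/16 / 1/4 = 1/4

P(Z=2) = 3/4, P(Z=3) = 1/4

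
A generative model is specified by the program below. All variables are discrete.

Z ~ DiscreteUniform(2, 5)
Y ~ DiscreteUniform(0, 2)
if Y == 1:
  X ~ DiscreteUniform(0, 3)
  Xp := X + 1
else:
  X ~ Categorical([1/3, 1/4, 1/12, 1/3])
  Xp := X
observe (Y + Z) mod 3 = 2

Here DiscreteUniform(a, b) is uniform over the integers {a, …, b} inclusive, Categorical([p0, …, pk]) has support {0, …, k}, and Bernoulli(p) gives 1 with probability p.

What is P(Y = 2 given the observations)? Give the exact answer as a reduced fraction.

P(Y = 2 | obs) = 1/4

Enumerate traces; 16 have nonzero weight after conditioning:
  (Z=2, Y=0, X=0) weight 1/36
  (Z=2, Y=0, X=1) weight 1/48
  (Z=2, Y=0, X=2) weight 1/144
  (Z=2, Y=0, X=3) weight 1/36
  (Z=3, Y=2, X=0) weight 1/36
  (Z=3, Y=2, X=1) weight 1/48
  (Z=3, Y=2, X=2) weight 1/144
  (Z=3, Y=2, X=3) weight 1/36
  (Z=4, Y=1, X=0) weight 1/48
  … 7 more
Group by Y:
  weight(Y=0) = 1/6
  weight(Y=1) = 1/12
  weight(Y=2) = 1/12
Total weight = 1/6 + 1/12 + 1/12 = 1/3
P(Y=0 | obs) = 1/6 / 1/3 = 1/2
P(Y=1 | obs) = 1/12 / 1/3 = 1/4
P(Y=2 | obs) = 1/12 / 1/3 = 1/4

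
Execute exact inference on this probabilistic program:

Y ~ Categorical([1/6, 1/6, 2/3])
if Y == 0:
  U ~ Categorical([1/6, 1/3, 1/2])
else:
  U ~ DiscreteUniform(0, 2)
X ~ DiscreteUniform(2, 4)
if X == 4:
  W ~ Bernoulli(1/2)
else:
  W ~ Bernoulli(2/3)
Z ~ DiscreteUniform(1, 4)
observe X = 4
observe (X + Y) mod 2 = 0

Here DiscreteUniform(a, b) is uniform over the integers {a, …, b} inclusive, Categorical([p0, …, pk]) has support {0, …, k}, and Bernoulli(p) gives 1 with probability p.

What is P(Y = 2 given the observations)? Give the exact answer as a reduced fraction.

P(Y = 2 | obs) = 4/5

Enumerate traces; 48 have nonzero weight after conditioning:
  (Y=0, U=0, X=4, W=0, Z=1) weight 1/864
  (Y=0, U=0, X=4, W=0, Z=2) weight 1/864
  (Y=0, U=0, X=4, W=0, Z=3) weight 1/864
  (Y=0, U=0, X=4, W=0, Z=4) weight 1/864
  (Y=0, U=0, X=4, W=1, Z=1) weight 1/864
  (Y=0, U=0, X=4, W=1, Z=2) weight 1/864
  (Y=0, U=0, X=4, W=1, Z=3) weight 1/864
  (Y=0, U=0, X=4, W=1, Z=4) weight 1/864
  (Y=2, U=0, X=4, W=0, Z=1) weight 1/108
  … 39 more
Group by Y:
  weight(Y=0) = 1/18
  weight(Y=2) = 2/9
Total weight = 1/18 + 2/9 = 5/18
P(Y=0 | obs) = 1/18 / 5/18 = 1/5
P(Y=2 | obs) = 2/9 / 5/18 = 4/5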